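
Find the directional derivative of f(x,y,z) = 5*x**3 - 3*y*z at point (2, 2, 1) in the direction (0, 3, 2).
-21*sqrt(13)/13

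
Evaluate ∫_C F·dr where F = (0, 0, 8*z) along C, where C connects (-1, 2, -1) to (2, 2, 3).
32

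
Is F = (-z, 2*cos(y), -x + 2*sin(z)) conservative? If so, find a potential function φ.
Yes, F is conservative. φ = -x*z + 2*sin(y) - 2*cos(z)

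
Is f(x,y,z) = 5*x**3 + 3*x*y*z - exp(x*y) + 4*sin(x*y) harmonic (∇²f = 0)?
No, ∇²f = -x**2*(exp(x*y) + 4*sin(x*y)) + 30*x - y**2*exp(x*y) - 4*y**2*sin(x*y)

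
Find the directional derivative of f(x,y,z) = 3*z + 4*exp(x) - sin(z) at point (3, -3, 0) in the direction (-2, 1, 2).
4/3 - 8*exp(3)/3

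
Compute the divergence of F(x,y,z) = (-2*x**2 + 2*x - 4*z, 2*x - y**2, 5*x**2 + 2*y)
-4*x - 2*y + 2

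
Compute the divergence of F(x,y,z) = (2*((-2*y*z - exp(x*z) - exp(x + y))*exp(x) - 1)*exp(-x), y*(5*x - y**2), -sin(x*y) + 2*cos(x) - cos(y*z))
5*x - 3*y**2 + y*sin(y*z) - 2*z*exp(x*z) - 2*exp(x + y) + 2*exp(-x)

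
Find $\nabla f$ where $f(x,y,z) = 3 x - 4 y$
(3, -4, 0)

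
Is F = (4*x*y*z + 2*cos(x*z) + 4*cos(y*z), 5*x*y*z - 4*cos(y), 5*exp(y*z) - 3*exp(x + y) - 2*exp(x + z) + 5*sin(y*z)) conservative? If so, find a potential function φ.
No, ∇×F = (-5*x*y + 5*z*exp(y*z) + 5*z*cos(y*z) - 3*exp(x + y), 4*x*y - 2*x*sin(x*z) - 4*y*sin(y*z) + 3*exp(x + y) + 2*exp(x + z), z*(-4*x + 5*y + 4*sin(y*z))) ≠ 0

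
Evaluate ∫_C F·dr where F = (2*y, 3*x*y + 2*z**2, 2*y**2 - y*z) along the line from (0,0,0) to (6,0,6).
0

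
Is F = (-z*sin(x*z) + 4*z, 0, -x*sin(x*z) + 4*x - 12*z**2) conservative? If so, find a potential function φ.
Yes, F is conservative. φ = 4*x*z - 4*z**3 + cos(x*z)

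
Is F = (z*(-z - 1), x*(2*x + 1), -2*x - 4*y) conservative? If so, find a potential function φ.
No, ∇×F = (-4, 1 - 2*z, 4*x + 1) ≠ 0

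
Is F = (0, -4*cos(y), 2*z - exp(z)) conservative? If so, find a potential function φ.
Yes, F is conservative. φ = z**2 - exp(z) - 4*sin(y)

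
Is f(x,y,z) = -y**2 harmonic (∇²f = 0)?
No, ∇²f = -2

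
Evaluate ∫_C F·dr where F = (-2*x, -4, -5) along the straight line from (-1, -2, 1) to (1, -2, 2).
-5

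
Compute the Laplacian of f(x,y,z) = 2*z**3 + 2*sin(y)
12*z - 2*sin(y)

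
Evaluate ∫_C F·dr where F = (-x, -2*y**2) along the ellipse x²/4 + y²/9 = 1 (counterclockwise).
0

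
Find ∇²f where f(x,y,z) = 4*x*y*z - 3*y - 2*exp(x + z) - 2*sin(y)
-4*exp(x + z) + 2*sin(y)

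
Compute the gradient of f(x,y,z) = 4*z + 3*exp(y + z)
(0, 3*exp(y + z), 3*exp(y + z) + 4)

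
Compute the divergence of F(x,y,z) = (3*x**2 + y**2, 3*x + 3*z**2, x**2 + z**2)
6*x + 2*z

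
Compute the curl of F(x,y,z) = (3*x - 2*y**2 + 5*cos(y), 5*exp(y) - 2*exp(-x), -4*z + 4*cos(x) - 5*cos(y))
(5*sin(y), 4*sin(x), 4*y + 5*sin(y) + 2*exp(-x))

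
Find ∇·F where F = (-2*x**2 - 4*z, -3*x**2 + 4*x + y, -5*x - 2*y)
1 - 4*x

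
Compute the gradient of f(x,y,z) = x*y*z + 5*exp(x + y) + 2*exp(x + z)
(y*z + 5*exp(x + y) + 2*exp(x + z), x*z + 5*exp(x + y), x*y + 2*exp(x + z))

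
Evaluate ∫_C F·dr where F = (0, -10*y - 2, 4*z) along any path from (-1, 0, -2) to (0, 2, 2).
-24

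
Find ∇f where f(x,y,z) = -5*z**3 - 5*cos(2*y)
(0, 10*sin(2*y), -15*z**2)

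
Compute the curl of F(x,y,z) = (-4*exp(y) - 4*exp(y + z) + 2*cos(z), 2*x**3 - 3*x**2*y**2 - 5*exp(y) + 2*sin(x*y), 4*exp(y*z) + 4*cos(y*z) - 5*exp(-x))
(4*z*(exp(y*z) - sin(y*z)), -4*exp(y + z) - 2*sin(z) - 5*exp(-x), 6*x**2 - 6*x*y**2 + 2*y*cos(x*y) + 4*exp(y) + 4*exp(y + z))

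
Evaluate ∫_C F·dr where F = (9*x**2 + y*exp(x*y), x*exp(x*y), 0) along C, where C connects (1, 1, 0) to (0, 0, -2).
-E - 2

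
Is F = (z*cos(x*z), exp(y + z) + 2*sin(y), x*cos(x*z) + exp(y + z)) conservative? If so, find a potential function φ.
Yes, F is conservative. φ = exp(y + z) + sin(x*z) - 2*cos(y)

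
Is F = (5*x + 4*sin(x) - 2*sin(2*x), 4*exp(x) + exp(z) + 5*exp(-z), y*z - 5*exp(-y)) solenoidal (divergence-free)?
No, ∇·F = y + 4*cos(x) - 4*cos(2*x) + 5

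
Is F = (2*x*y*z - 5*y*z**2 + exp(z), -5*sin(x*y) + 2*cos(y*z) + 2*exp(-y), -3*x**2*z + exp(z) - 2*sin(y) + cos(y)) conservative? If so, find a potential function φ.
No, ∇×F = (2*y*sin(y*z) - sin(y) - 2*cos(y), 2*x*y + 6*x*z - 10*y*z + exp(z), -2*x*z - 5*y*cos(x*y) + 5*z**2) ≠ 0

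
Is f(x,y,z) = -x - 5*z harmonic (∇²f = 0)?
Yes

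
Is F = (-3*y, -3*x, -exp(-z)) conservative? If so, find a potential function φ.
Yes, F is conservative. φ = -3*x*y + exp(-z)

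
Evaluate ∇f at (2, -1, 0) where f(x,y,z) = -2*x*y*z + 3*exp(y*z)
(0, 0, 1)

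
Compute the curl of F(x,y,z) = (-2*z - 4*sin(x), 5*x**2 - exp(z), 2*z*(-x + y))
(2*z + exp(z), 2*z - 2, 10*x)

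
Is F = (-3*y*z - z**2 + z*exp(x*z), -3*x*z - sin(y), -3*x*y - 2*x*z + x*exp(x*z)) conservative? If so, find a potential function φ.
Yes, F is conservative. φ = -3*x*y*z - x*z**2 + exp(x*z) + cos(y)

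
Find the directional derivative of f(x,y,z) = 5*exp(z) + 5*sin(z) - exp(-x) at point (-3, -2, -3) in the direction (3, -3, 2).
sqrt(22)*(10*exp(3)*cos(3) + 10 + 3*exp(6))*exp(-3)/22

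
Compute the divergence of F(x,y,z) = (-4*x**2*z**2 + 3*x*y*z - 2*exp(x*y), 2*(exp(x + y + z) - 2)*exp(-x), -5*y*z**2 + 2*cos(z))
-8*x*z**2 - 7*y*z - 2*y*exp(x*y) + 2*exp(y + z) - 2*sin(z)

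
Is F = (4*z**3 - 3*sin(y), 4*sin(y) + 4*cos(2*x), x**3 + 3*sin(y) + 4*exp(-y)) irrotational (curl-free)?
No, ∇×F = (3*cos(y) - 4*exp(-y), -3*x**2 + 12*z**2, -8*sin(2*x) + 3*cos(y))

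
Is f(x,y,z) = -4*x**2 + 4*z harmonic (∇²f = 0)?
No, ∇²f = -8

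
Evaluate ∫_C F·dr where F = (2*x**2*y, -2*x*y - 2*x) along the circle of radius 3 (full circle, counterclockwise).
-117*pi/2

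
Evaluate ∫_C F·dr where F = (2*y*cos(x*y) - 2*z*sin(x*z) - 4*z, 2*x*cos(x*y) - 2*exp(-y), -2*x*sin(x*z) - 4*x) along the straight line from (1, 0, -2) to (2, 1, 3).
-34 + 2*exp(-1) + 2*cos(6) - 2*sqrt(2)*cos(pi/4 + 2)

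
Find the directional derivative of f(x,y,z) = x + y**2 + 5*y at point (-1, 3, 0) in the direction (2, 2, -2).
4*sqrt(3)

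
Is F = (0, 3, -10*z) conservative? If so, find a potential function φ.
Yes, F is conservative. φ = 3*y - 5*z**2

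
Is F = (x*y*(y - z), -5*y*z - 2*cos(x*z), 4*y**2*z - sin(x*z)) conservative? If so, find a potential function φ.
No, ∇×F = (-2*x*sin(x*z) + 8*y*z + 5*y, -x*y + z*cos(x*z), -2*x*y + x*z + 2*z*sin(x*z)) ≠ 0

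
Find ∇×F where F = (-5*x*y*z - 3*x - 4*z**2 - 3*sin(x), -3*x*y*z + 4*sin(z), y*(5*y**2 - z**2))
(3*x*y + 15*y**2 - z**2 - 4*cos(z), -5*x*y - 8*z, z*(5*x - 3*y))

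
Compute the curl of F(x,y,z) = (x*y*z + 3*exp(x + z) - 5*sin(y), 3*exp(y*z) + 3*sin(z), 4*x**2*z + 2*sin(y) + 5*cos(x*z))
(-3*y*exp(y*z) + 2*cos(y) - 3*cos(z), x*y - 8*x*z + 5*z*sin(x*z) + 3*exp(x + z), -x*z + 5*cos(y))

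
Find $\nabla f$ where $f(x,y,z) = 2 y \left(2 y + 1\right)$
(0, 8*y + 2, 0)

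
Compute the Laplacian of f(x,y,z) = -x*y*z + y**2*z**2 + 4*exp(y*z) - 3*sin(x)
y**2*(4*exp(y*z) + 2) + z**2*(4*exp(y*z) + 2) + 3*sin(x)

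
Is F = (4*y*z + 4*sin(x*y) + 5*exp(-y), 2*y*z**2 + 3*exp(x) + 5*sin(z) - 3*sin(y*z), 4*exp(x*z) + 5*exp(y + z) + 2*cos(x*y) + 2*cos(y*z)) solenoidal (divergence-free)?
No, ∇·F = 4*x*exp(x*z) - 2*y*sin(y*z) + 4*y*cos(x*y) + 2*z**2 - 3*z*cos(y*z) + 5*exp(y + z)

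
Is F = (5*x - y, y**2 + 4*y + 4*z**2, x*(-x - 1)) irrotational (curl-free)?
No, ∇×F = (-8*z, 2*x + 1, 1)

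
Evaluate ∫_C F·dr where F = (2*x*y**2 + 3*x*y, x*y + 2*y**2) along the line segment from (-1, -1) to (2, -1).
-3/2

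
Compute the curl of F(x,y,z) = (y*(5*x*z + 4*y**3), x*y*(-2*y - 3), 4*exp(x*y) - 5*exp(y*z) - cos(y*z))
(4*x*exp(x*y) - 5*z*exp(y*z) + z*sin(y*z), y*(5*x - 4*exp(x*y)), -5*x*z - 16*y**3 - y*(2*y + 3))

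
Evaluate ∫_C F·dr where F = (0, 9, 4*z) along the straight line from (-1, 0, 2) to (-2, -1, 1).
-15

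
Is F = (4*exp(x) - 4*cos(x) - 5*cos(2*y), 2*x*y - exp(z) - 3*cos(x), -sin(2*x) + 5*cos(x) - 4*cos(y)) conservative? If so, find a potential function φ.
No, ∇×F = (exp(z) + 4*sin(y), 5*sin(x) + 2*cos(2*x), 2*y + 3*sin(x) - 10*sin(2*y)) ≠ 0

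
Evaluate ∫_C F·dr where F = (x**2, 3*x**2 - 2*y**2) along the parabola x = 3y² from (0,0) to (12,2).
11152/15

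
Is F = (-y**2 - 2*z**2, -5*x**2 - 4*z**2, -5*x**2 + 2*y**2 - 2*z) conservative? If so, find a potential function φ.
No, ∇×F = (4*y + 8*z, 10*x - 4*z, -10*x + 2*y) ≠ 0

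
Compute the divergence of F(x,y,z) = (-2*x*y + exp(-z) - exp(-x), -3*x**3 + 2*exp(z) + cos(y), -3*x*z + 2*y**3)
-3*x - 2*y - sin(y) + exp(-x)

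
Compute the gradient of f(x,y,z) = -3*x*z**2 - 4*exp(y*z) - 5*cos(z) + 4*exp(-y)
(-3*z**2, -4*z*exp(y*z) - 4*exp(-y), -6*x*z - 4*y*exp(y*z) + 5*sin(z))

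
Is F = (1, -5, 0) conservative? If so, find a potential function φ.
Yes, F is conservative. φ = x - 5*y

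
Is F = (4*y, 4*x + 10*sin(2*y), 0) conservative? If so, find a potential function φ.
Yes, F is conservative. φ = 4*x*y - 5*cos(2*y)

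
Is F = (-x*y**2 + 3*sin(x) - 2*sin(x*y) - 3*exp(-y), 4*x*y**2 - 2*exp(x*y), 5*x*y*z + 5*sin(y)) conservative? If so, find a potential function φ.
No, ∇×F = (5*x*z + 5*cos(y), -5*y*z, (2*(x*y + x*cos(x*y) + 2*y**2 - y*exp(x*y))*exp(y) - 3)*exp(-y)) ≠ 0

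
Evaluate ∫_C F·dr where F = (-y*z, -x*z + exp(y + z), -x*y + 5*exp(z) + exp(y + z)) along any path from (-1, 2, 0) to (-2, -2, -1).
-exp(2) - 1 + exp(-3) + 5*exp(-1)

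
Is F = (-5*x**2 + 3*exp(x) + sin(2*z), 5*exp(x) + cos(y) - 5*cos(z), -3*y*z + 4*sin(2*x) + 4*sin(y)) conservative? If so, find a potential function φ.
No, ∇×F = (-3*z - 5*sin(z) + 4*cos(y), -8*cos(2*x) + 2*cos(2*z), 5*exp(x)) ≠ 0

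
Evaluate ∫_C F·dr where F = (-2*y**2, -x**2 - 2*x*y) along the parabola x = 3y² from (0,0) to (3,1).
-63/10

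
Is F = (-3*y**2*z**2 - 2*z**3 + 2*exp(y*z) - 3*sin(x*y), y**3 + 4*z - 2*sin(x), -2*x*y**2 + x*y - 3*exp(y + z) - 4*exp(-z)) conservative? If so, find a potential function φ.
No, ∇×F = (-4*x*y + x - 3*exp(y + z) - 4, -6*y**2*z + 2*y**2 + 2*y*exp(y*z) - y - 6*z**2, 3*x*cos(x*y) + 6*y*z**2 - 2*z*exp(y*z) - 2*cos(x)) ≠ 0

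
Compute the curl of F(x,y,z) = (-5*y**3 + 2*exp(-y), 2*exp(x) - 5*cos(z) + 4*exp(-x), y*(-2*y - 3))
(-4*y - 5*sin(z) - 3, 0, 15*y**2 + 2*exp(x) + 2*exp(-y) - 4*exp(-x))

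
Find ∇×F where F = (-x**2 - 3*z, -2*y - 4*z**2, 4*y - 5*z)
(8*z + 4, -3, 0)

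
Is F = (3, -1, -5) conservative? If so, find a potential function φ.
Yes, F is conservative. φ = 3*x - y - 5*z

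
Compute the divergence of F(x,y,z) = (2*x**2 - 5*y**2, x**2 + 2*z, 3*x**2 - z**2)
4*x - 2*z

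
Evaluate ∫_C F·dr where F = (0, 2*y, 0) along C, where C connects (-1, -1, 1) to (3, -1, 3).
0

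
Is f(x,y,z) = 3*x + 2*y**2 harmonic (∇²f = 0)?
No, ∇²f = 4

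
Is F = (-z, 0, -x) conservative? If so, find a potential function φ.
Yes, F is conservative. φ = -x*z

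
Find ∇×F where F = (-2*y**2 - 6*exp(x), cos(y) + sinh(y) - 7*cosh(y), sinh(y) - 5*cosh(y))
(-5*sinh(y) + cosh(y), 0, 4*y)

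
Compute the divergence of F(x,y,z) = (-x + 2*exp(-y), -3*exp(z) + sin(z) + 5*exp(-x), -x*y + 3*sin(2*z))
6*cos(2*z) - 1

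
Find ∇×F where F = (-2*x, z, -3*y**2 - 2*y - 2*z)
(-6*y - 3, 0, 0)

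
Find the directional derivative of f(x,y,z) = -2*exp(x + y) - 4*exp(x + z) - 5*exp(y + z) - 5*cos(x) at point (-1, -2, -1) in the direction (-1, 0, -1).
sqrt(2)*(7 + 8*E + 5*exp(3)*sin(1))*exp(-3)/2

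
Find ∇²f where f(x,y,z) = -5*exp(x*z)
5*(-x**2 - z**2)*exp(x*z)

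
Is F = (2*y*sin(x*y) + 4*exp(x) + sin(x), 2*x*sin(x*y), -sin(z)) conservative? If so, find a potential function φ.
Yes, F is conservative. φ = 4*exp(x) - cos(x) + cos(z) - 2*cos(x*y)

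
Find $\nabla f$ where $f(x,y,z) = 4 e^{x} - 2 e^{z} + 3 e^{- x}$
(7*sinh(x) + cosh(x), 0, -2*exp(z))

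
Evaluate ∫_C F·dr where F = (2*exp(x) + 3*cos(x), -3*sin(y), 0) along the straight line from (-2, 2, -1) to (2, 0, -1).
-3*cos(2) + 3 + 6*sin(2) + 4*sinh(2)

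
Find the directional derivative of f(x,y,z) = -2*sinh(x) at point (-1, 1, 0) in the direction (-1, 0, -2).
2*sqrt(5)*cosh(1)/5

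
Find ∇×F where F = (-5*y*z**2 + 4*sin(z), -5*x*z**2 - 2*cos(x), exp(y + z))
(10*x*z + exp(y + z), -10*y*z + 4*cos(z), 2*sin(x))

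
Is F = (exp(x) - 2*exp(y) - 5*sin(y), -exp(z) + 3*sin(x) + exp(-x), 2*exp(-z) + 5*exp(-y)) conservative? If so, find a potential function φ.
No, ∇×F = (exp(z) - 5*exp(-y), 0, 2*exp(y) + 3*cos(x) + 5*cos(y) - exp(-x)) ≠ 0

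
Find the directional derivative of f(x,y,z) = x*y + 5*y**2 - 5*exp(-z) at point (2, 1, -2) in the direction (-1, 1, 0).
11*sqrt(2)/2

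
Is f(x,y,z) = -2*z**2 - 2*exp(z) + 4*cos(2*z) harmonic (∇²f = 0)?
No, ∇²f = -2*exp(z) - 16*cos(2*z) - 4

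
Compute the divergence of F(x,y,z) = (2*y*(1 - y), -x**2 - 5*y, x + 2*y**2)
-5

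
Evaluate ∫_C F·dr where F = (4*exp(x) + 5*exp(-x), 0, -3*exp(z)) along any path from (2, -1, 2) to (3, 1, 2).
(-5 + 5*E - 4*(1 - E)*exp(5))*exp(-3)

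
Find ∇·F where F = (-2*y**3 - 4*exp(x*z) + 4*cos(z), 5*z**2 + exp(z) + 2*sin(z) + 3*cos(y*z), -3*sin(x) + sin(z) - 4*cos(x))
-4*z*exp(x*z) - 3*z*sin(y*z) + cos(z)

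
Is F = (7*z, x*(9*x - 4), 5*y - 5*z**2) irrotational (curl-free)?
No, ∇×F = (5, 7, 18*x - 4)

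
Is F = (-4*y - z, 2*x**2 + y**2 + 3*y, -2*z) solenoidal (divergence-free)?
No, ∇·F = 2*y + 1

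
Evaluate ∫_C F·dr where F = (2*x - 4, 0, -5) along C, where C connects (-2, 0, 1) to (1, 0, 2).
-20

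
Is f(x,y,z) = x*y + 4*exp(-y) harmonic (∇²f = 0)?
No, ∇²f = 4*exp(-y)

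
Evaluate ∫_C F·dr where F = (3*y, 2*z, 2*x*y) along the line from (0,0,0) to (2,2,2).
46/3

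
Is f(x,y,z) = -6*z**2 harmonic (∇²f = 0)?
No, ∇²f = -12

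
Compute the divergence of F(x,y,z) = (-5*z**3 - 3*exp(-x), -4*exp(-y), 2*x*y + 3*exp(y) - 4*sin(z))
-4*cos(z) + 4*exp(-y) + 3*exp(-x)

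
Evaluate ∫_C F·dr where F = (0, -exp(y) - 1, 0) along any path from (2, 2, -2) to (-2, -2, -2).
4 + 2*sinh(2)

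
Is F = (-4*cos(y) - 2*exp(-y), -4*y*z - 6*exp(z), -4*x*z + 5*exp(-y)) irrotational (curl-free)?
No, ∇×F = (4*y + 6*exp(z) - 5*exp(-y), 4*z, -4*sin(y) - 2*exp(-y))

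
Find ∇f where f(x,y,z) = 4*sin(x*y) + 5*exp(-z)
(4*y*cos(x*y), 4*x*cos(x*y), -5*exp(-z))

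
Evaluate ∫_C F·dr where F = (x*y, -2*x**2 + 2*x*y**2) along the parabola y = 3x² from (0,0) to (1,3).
369/28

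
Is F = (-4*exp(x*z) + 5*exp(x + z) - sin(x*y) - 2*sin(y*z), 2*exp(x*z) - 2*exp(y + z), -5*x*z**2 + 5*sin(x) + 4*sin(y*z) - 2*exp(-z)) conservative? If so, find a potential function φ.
No, ∇×F = (-2*x*exp(x*z) + 4*z*cos(y*z) + 2*exp(y + z), -4*x*exp(x*z) - 2*y*cos(y*z) + 5*z**2 + 5*exp(x + z) - 5*cos(x), x*cos(x*y) + 2*z*exp(x*z) + 2*z*cos(y*z)) ≠ 0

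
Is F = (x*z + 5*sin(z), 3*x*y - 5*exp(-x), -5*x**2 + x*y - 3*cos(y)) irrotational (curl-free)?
No, ∇×F = (x + 3*sin(y), 11*x - y + 5*cos(z), 3*y + 5*exp(-x))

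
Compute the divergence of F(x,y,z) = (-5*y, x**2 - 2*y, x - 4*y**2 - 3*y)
-2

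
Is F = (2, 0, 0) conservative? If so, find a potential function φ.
Yes, F is conservative. φ = 2*x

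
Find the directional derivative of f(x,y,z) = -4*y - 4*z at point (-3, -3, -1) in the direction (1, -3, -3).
24*sqrt(19)/19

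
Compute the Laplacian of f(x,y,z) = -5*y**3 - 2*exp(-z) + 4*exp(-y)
-30*y - 2*exp(-z) + 4*exp(-y)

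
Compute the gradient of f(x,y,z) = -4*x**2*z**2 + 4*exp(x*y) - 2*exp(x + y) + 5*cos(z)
(-8*x*z**2 + 4*y*exp(x*y) - 2*exp(x + y), 4*x*exp(x*y) - 2*exp(x + y), -8*x**2*z - 5*sin(z))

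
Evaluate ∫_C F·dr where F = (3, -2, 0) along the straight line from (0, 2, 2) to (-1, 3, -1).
-5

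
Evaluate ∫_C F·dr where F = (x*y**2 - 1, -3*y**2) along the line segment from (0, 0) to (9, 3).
585/4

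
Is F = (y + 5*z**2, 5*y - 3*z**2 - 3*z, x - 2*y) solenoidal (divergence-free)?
No, ∇·F = 5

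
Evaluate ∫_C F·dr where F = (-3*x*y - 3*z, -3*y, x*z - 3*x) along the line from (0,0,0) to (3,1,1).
-37/2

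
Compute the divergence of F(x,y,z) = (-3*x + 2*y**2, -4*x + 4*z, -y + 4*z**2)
8*z - 3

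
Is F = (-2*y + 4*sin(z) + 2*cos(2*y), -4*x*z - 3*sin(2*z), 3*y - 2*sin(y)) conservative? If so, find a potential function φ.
No, ∇×F = (4*x - 2*cos(y) + 6*cos(2*z) + 3, 4*cos(z), -4*z + 4*sin(2*y) + 2) ≠ 0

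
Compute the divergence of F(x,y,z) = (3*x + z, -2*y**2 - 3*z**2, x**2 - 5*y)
3 - 4*y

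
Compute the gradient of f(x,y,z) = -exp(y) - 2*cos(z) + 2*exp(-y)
(0, sinh(y) - 3*cosh(y), 2*sin(z))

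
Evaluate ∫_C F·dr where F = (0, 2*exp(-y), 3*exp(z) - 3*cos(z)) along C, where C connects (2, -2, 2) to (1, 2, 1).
-exp(2) - 3*sin(1) - 2*exp(-2) + 3*sin(2) + 3*E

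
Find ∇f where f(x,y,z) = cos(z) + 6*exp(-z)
(0, 0, -sin(z) - 6*exp(-z))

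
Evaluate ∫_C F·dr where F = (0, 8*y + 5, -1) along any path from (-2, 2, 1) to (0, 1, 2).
-18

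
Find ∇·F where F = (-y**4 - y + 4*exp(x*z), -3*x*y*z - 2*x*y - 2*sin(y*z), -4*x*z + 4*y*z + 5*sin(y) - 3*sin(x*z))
-3*x*z - 3*x*cos(x*z) - 6*x + 4*y + 4*z*exp(x*z) - 2*z*cos(y*z)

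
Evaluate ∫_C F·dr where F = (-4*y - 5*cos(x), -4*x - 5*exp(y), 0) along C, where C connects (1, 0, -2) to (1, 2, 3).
-5*exp(2) - 3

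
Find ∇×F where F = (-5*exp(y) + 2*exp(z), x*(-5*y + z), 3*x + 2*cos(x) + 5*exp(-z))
(-x, 2*exp(z) + 2*sin(x) - 3, -5*y + z + 5*exp(y))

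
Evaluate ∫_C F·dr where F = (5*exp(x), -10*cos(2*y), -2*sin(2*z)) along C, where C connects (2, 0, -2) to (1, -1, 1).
-5*exp(2) + cos(2) - cos(4) + 5*sin(2) + 5*E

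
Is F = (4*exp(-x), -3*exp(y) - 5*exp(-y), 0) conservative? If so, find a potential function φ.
Yes, F is conservative. φ = -3*exp(y) + 5*exp(-y) - 4*exp(-x)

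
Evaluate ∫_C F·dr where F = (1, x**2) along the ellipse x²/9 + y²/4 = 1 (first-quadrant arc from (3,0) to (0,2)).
9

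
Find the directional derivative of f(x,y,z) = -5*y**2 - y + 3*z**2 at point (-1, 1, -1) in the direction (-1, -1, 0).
11*sqrt(2)/2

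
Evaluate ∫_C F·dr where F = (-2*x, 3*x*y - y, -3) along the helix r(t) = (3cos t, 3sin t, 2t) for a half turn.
54 - 6*pi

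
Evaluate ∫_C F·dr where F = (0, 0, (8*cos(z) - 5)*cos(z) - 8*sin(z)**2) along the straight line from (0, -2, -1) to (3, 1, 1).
2*(-5 + 8*cos(1))*sin(1)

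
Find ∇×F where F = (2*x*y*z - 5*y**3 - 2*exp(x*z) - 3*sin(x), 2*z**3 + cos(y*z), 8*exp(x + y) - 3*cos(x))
(y*sin(y*z) - 6*z**2 + 8*exp(x + y), 2*x*y - 2*x*exp(x*z) - 8*exp(x + y) - 3*sin(x), -2*x*z + 15*y**2)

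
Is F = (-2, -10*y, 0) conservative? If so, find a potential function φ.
Yes, F is conservative. φ = -2*x - 5*y**2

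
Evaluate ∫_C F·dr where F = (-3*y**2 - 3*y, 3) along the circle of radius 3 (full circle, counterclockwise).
27*pi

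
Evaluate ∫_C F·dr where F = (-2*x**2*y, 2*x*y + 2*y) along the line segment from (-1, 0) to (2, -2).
17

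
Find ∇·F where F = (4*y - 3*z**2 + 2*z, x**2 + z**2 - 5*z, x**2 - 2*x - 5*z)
-5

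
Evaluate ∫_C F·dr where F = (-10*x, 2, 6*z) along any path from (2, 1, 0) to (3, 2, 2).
-11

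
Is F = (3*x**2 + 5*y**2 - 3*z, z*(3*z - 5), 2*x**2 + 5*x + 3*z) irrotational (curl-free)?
No, ∇×F = (5 - 6*z, -4*x - 8, -10*y)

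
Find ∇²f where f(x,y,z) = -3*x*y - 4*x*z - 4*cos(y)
4*cos(y)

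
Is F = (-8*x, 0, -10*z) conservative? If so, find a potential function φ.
Yes, F is conservative. φ = -4*x**2 - 5*z**2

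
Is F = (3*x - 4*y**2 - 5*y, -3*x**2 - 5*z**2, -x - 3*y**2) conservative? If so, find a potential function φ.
No, ∇×F = (-6*y + 10*z, 1, -6*x + 8*y + 5) ≠ 0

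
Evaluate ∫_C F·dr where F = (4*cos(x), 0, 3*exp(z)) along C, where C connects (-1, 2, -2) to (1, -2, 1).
-3*exp(-2) + 8*sin(1) + 3*E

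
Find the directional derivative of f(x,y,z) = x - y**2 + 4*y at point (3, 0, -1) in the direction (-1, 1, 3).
3*sqrt(11)/11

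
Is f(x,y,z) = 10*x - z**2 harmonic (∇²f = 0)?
No, ∇²f = -2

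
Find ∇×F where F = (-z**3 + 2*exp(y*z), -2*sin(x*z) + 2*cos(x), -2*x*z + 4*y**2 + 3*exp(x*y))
(3*x*exp(x*y) + 2*x*cos(x*z) + 8*y, -3*y*exp(x*y) + 2*y*exp(y*z) - 3*z**2 + 2*z, -2*z*exp(y*z) - 2*z*cos(x*z) - 2*sin(x))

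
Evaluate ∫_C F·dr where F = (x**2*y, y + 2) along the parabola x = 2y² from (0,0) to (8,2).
2090/7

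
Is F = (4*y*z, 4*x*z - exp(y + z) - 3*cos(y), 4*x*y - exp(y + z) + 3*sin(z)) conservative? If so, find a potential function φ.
Yes, F is conservative. φ = 4*x*y*z - exp(y + z) - 3*sin(y) - 3*cos(z)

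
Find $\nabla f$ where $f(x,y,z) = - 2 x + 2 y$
(-2, 2, 0)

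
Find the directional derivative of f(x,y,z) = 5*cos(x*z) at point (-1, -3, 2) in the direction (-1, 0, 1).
-15*sqrt(2)*sin(2)/2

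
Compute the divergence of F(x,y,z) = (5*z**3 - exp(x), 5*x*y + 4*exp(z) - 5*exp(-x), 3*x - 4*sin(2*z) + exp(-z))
5*x - exp(x) - 8*cos(2*z) - exp(-z)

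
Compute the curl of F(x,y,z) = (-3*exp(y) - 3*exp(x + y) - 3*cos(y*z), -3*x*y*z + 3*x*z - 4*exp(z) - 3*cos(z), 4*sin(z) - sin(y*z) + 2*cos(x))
(3*x*y - 3*x - z*cos(y*z) + 4*exp(z) - 3*sin(z), 3*y*sin(y*z) + 2*sin(x), -3*y*z - 3*z*sin(y*z) + 3*z + 3*exp(y) + 3*exp(x + y))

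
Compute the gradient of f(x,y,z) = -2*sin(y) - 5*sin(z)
(0, -2*cos(y), -5*cos(z))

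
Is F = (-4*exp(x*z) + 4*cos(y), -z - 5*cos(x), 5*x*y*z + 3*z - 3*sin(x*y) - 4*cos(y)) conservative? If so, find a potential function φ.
No, ∇×F = (5*x*z - 3*x*cos(x*y) + 4*sin(y) + 1, -4*x*exp(x*z) - 5*y*z + 3*y*cos(x*y), 5*sin(x) + 4*sin(y)) ≠ 0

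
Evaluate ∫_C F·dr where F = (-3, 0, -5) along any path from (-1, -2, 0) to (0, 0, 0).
-3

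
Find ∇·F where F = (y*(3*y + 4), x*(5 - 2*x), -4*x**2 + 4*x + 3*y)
0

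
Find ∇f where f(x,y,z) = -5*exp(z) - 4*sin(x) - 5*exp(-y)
(-4*cos(x), 5*exp(-y), -5*exp(z))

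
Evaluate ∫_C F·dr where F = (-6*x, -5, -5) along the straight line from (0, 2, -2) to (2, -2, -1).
3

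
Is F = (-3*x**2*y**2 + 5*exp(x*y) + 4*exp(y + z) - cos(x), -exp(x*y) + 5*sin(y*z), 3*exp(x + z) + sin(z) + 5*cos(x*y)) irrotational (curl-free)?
No, ∇×F = (-5*x*sin(x*y) - 5*y*cos(y*z), 5*y*sin(x*y) - 3*exp(x + z) + 4*exp(y + z), 6*x**2*y - 5*x*exp(x*y) - y*exp(x*y) - 4*exp(y + z))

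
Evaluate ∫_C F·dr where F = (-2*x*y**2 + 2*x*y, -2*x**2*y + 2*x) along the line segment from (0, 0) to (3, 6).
-270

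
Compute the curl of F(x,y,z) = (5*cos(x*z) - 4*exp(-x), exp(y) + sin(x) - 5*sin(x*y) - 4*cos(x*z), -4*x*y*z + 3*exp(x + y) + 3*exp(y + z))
(-4*x*z - 4*x*sin(x*z) + 3*exp(x + y) + 3*exp(y + z), -5*x*sin(x*z) + 4*y*z - 3*exp(x + y), -5*y*cos(x*y) + 4*z*sin(x*z) + cos(x))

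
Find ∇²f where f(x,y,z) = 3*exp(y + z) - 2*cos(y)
6*exp(y + z) + 2*cos(y)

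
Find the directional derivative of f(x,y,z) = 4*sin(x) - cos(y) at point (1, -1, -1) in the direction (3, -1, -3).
sqrt(19)*(sin(1) + 12*cos(1))/19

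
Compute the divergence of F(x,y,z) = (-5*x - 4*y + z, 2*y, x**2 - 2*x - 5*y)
-3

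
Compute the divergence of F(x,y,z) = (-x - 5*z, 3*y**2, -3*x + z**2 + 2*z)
6*y + 2*z + 1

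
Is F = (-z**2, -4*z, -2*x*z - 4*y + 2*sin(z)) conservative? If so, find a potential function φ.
Yes, F is conservative. φ = -x*z**2 - 4*y*z - 2*cos(z)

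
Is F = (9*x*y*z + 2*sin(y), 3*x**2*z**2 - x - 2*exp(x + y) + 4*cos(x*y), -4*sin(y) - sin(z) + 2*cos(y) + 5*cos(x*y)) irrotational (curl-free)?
No, ∇×F = (-6*x**2*z - 5*x*sin(x*y) - 2*sin(y) - 4*cos(y), y*(9*x + 5*sin(x*y)), 6*x*z**2 - 9*x*z - 4*y*sin(x*y) - 2*exp(x + y) - 2*cos(y) - 1)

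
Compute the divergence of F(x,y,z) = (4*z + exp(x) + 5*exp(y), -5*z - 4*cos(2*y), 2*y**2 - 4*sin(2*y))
exp(x) + 8*sin(2*y)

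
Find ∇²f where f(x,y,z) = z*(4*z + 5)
8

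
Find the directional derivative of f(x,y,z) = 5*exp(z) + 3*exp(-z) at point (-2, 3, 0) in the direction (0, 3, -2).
-4*sqrt(13)/13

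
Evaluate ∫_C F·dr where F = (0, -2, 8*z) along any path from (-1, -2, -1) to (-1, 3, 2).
2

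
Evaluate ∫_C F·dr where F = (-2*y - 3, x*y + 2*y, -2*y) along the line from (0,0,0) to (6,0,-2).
-18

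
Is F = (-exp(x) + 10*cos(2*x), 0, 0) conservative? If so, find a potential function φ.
Yes, F is conservative. φ = -exp(x) + 5*sin(2*x)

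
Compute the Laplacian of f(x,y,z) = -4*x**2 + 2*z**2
-4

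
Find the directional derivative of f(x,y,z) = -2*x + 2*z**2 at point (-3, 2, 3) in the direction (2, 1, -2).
-28/3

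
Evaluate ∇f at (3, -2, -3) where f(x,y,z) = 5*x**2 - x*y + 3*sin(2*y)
(32, 6*cos(4) - 3, 0)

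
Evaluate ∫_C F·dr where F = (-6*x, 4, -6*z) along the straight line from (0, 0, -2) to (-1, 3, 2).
9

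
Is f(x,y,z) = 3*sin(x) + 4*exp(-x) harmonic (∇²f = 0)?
No, ∇²f = -3*sin(x) + 4*exp(-x)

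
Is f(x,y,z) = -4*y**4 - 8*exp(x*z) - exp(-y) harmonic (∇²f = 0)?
No, ∇²f = -8*x**2*exp(x*z) - 48*y**2 - 8*z**2*exp(x*z) - exp(-y)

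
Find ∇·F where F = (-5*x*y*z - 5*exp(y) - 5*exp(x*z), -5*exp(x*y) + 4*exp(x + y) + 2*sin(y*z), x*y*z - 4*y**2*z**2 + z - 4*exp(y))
x*y - 5*x*exp(x*y) - 8*y**2*z - 5*y*z - 5*z*exp(x*z) + 2*z*cos(y*z) + 4*exp(x + y) + 1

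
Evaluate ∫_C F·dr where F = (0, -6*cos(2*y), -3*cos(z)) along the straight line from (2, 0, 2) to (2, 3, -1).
-3*sin(6) + 3*sin(1) + 3*sin(2)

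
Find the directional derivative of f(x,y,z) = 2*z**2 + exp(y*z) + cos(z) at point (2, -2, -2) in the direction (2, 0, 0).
0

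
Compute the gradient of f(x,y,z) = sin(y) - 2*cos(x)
(2*sin(x), cos(y), 0)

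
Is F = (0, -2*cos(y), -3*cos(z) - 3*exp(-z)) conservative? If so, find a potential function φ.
Yes, F is conservative. φ = -2*sin(y) - 3*sin(z) + 3*exp(-z)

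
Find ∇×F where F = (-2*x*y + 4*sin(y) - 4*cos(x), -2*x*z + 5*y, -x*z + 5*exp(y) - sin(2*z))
(2*x + 5*exp(y), z, 2*x - 2*z - 4*cos(y))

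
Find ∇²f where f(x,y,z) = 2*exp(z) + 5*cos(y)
2*exp(z) - 5*cos(y)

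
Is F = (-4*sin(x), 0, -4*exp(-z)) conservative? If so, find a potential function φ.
Yes, F is conservative. φ = 4*cos(x) + 4*exp(-z)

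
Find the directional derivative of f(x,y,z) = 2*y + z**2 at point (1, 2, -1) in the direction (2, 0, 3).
-6*sqrt(13)/13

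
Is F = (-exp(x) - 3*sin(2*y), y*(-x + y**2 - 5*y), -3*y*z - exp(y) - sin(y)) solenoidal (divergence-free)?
No, ∇·F = -x + 3*y**2 - 13*y - exp(x)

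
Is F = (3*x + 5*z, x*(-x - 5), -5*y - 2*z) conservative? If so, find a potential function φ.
No, ∇×F = (-5, 5, -2*x - 5) ≠ 0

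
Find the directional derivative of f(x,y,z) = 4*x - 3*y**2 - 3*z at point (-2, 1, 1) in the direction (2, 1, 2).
-4/3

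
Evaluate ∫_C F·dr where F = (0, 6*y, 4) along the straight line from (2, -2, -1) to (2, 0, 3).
4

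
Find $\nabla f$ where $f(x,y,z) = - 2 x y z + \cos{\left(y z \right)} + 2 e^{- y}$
(-2*y*z, -2*x*z - z*sin(y*z) - 2*exp(-y), -y*(2*x + sin(y*z)))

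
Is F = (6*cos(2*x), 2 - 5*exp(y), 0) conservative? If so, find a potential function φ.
Yes, F is conservative. φ = 2*y - 5*exp(y) + 3*sin(2*x)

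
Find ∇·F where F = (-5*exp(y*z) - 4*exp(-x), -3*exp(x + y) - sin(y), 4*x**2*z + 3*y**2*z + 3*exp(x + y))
4*x**2 + 3*y**2 - 3*exp(x + y) - cos(y) + 4*exp(-x)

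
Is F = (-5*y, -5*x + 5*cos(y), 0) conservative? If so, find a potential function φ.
Yes, F is conservative. φ = -5*x*y + 5*sin(y)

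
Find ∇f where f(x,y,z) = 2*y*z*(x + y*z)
(2*y*z, 2*z*(x + 2*y*z), 2*y*(x + 2*y*z))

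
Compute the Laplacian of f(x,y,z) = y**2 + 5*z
2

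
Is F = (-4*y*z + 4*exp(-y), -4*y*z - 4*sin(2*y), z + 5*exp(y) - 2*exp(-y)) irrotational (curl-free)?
No, ∇×F = (4*y + 5*exp(y) + 2*exp(-y), -4*y, 4*z + 4*exp(-y))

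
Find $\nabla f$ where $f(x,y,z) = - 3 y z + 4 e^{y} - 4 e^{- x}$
(4*exp(-x), -3*z + 4*exp(y), -3*y)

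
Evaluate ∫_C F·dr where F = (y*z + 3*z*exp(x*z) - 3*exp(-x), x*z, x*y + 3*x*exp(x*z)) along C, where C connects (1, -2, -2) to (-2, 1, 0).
-3*exp(-1) - 1 - 3*exp(-2) + 3*exp(2)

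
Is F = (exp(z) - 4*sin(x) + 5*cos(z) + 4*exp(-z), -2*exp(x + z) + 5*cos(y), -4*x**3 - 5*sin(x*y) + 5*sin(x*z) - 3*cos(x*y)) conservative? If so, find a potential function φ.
No, ∇×F = (3*x*sin(x*y) - 5*x*cos(x*y) + 2*exp(x + z), 12*x**2 - 3*y*sin(x*y) + 5*y*cos(x*y) - 5*z*cos(x*z) + exp(z) - 5*sin(z) - 4*exp(-z), -2*exp(x + z)) ≠ 0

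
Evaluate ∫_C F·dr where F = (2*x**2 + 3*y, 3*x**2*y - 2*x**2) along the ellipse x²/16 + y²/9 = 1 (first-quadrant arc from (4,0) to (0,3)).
4/3 - 9*pi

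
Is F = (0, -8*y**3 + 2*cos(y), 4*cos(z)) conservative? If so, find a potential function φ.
Yes, F is conservative. φ = -2*y**4 + 2*sin(y) + 4*sin(z)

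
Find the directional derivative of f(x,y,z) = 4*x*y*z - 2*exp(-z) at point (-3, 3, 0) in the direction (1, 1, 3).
-102*sqrt(11)/11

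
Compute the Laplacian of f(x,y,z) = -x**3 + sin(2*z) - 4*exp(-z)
-6*x - 4*sin(2*z) - 4*exp(-z)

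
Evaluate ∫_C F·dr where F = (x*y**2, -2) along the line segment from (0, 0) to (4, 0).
0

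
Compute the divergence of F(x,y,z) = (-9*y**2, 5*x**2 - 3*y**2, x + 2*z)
2 - 6*y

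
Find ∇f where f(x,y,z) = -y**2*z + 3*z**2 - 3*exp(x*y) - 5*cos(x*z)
(-3*y*exp(x*y) + 5*z*sin(x*z), -3*x*exp(x*y) - 2*y*z, 5*x*sin(x*z) - y**2 + 6*z)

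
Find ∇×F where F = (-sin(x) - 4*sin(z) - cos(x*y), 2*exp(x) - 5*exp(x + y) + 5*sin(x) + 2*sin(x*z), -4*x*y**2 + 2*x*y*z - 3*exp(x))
(2*x*(-4*y + z - cos(x*z)), 4*y**2 - 2*y*z + 3*exp(x) - 4*cos(z), -x*sin(x*y) + 2*z*cos(x*z) + 2*exp(x) - 5*exp(x + y) + 5*cos(x))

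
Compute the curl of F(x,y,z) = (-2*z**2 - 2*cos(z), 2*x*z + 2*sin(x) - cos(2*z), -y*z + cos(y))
(-2*x - z - sin(y) - 2*sin(2*z), -4*z + 2*sin(z), 2*z + 2*cos(x))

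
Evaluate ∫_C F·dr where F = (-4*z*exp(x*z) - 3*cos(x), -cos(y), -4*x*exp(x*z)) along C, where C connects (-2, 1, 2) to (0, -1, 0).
-4 - 3*sin(2) + 4*exp(-4) + 2*sin(1)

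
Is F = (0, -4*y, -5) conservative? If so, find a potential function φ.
Yes, F is conservative. φ = -2*y**2 - 5*z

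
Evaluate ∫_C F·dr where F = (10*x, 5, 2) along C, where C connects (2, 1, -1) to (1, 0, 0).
-18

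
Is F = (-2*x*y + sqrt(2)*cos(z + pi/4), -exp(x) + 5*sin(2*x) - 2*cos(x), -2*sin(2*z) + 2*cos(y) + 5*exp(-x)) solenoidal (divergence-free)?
No, ∇·F = -2*y - 4*cos(2*z)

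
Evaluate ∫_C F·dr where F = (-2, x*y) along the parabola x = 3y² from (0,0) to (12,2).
-12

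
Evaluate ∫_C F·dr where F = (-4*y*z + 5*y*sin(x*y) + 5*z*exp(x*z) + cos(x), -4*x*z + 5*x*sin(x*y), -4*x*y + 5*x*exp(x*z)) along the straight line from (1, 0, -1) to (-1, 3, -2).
-19 - 5*exp(-1) - 2*sin(1) - 5*cos(3) + 5*exp(2)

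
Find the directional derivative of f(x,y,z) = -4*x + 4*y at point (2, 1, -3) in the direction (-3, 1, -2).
8*sqrt(14)/7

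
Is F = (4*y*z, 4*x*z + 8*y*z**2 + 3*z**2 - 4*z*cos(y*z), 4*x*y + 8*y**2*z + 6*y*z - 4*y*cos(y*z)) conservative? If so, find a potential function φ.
Yes, F is conservative. φ = 4*x*y*z + 4*y**2*z**2 + 3*y*z**2 - 4*sin(y*z)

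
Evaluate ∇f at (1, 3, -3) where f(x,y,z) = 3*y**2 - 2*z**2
(0, 18, 12)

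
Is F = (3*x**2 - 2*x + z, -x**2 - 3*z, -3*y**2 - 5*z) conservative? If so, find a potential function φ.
No, ∇×F = (3 - 6*y, 1, -2*x) ≠ 0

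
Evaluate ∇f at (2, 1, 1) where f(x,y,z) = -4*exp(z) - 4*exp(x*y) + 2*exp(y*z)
(-4*exp(2), -8*exp(2) + 2*E, -2*E)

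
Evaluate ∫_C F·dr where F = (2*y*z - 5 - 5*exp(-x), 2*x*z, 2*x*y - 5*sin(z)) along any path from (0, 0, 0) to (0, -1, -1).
-5 + 5*cos(1)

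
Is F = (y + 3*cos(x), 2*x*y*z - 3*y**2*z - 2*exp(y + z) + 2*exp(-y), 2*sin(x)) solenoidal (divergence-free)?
No, ∇·F = 2*x*z - 6*y*z - 2*exp(y + z) - 3*sin(x) - 2*exp(-y)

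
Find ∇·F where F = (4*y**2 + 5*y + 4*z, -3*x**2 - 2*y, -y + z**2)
2*z - 2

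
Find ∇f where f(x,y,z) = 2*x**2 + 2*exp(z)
(4*x, 0, 2*exp(z))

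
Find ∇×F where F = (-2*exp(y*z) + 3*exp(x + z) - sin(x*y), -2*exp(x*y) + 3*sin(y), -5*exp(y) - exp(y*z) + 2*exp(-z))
(-z*exp(y*z) - 5*exp(y), -2*y*exp(y*z) + 3*exp(x + z), x*cos(x*y) - 2*y*exp(x*y) + 2*z*exp(y*z))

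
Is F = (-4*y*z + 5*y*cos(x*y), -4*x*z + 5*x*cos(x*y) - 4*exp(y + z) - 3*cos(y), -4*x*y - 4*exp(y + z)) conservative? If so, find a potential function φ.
Yes, F is conservative. φ = -4*x*y*z - 4*exp(y + z) - 3*sin(y) + 5*sin(x*y)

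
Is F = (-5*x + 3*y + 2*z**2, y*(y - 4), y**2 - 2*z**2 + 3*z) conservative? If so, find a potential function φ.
No, ∇×F = (2*y, 4*z, -3) ≠ 0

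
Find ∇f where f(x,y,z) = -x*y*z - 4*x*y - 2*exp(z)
(y*(-z - 4), x*(-z - 4), -x*y - 2*exp(z))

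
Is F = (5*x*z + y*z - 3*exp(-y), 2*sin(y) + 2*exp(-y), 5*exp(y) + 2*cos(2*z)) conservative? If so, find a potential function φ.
No, ∇×F = (5*exp(y), 5*x + y, -z - 3*exp(-y)) ≠ 0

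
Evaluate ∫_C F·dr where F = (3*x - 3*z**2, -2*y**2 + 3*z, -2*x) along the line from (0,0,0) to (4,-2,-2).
82/3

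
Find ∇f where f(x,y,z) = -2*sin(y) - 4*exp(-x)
(4*exp(-x), -2*cos(y), 0)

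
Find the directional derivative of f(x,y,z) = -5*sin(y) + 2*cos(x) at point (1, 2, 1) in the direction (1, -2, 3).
sqrt(14)*(5*cos(2) - sin(1))/7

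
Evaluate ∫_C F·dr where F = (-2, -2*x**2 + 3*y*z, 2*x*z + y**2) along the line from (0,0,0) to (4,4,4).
232/3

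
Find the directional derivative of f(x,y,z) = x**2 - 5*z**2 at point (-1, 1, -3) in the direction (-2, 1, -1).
-13*sqrt(6)/3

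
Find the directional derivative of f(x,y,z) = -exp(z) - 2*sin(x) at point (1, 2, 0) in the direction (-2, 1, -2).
2/3 + 4*cos(1)/3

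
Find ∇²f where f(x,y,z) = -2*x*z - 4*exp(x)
-4*exp(x)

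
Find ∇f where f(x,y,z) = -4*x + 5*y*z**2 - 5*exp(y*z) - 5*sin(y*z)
(-4, 5*z*(z - exp(y*z) - cos(y*z)), 5*y*(2*z - exp(y*z) - cos(y*z)))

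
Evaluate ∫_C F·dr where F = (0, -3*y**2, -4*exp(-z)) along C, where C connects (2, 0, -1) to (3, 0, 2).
4*(1 - exp(3))*exp(-2)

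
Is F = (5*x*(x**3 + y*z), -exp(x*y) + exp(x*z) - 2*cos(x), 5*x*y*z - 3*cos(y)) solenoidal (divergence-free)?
No, ∇·F = 20*x**3 + 5*x*y - x*exp(x*y) + 5*y*z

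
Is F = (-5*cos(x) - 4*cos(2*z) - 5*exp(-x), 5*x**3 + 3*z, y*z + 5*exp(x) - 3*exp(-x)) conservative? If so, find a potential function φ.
No, ∇×F = (z - 3, -5*exp(x) + 8*sin(2*z) - 3*exp(-x), 15*x**2) ≠ 0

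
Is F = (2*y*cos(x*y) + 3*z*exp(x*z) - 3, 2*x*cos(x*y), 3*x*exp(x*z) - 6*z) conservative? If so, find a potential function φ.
Yes, F is conservative. φ = -3*x - 3*z**2 + 3*exp(x*z) + 2*sin(x*y)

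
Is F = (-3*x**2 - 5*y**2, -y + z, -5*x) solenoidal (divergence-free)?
No, ∇·F = -6*x - 1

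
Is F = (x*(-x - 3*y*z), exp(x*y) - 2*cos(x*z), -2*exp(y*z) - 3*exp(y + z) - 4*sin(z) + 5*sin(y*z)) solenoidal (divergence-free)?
No, ∇·F = x*exp(x*y) - 2*x - 3*y*z - 2*y*exp(y*z) + 5*y*cos(y*z) - 3*exp(y + z) - 4*cos(z)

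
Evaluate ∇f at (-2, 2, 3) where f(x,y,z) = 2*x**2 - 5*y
(-8, -5, 0)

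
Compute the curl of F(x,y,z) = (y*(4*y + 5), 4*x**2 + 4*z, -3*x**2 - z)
(-4, 6*x, 8*x - 8*y - 5)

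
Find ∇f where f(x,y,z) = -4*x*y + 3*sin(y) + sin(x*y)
(y*(cos(x*y) - 4), x*cos(x*y) - 4*x + 3*cos(y), 0)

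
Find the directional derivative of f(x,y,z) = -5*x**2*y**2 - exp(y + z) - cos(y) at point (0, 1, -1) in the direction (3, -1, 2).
-sqrt(14)*(sin(1) + 1)/14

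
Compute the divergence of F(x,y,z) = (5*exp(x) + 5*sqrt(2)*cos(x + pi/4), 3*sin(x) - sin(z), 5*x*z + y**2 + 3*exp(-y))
5*x + 5*exp(x) - 5*sqrt(2)*sin(x + pi/4)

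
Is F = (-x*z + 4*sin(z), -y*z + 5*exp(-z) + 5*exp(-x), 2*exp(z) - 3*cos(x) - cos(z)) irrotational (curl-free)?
No, ∇×F = (y + 5*exp(-z), -x - 3*sin(x) + 4*cos(z), -5*exp(-x))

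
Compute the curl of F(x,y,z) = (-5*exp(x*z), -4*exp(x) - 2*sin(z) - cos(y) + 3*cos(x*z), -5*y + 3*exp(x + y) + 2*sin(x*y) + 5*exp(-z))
(3*x*sin(x*z) + 2*x*cos(x*y) + 3*exp(x + y) + 2*cos(z) - 5, -5*x*exp(x*z) - 2*y*cos(x*y) - 3*exp(x + y), -3*z*sin(x*z) - 4*exp(x))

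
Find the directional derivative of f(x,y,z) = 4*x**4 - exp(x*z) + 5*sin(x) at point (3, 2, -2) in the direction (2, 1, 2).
10*cos(3)/3 - 2*exp(-6)/3 + 288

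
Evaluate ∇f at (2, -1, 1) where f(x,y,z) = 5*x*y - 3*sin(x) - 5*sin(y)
(-5 - 3*cos(2), 10 - 5*cos(1), 0)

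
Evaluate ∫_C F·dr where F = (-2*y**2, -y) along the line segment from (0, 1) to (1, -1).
-2/3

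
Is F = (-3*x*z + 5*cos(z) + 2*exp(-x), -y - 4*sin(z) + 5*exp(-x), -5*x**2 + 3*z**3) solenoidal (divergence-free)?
No, ∇·F = 9*z**2 - 3*z - 1 - 2*exp(-x)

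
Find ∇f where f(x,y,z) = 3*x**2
(6*x, 0, 0)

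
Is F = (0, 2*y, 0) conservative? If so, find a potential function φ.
Yes, F is conservative. φ = y**2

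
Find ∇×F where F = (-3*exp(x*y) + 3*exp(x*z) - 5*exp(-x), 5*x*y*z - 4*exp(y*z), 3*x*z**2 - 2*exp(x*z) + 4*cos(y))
(-5*x*y + 4*y*exp(y*z) - 4*sin(y), 3*x*exp(x*z) - 3*z**2 + 2*z*exp(x*z), 3*x*exp(x*y) + 5*y*z)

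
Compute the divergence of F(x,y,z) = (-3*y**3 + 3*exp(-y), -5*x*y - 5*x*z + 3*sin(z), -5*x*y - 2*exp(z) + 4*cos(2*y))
-5*x - 2*exp(z)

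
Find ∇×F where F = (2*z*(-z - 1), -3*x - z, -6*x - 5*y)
(-4, 4 - 4*z, -3)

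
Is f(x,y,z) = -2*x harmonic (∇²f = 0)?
Yes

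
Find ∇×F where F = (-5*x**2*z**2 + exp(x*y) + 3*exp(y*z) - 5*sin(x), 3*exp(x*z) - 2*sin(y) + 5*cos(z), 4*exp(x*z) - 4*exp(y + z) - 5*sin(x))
(-3*x*exp(x*z) - 4*exp(y + z) + 5*sin(z), -10*x**2*z + 3*y*exp(y*z) - 4*z*exp(x*z) + 5*cos(x), -x*exp(x*y) + 3*z*exp(x*z) - 3*z*exp(y*z))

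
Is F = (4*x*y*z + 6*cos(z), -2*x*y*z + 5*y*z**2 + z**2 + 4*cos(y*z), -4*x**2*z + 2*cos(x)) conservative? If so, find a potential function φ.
No, ∇×F = (2*x*y - 10*y*z + 4*y*sin(y*z) - 2*z, 4*x*y + 8*x*z + 2*sin(x) - 6*sin(z), 2*z*(-2*x - y)) ≠ 0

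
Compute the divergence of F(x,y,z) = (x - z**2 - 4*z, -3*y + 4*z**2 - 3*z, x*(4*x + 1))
-2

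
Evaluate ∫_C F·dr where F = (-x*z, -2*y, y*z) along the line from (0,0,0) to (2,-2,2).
-28/3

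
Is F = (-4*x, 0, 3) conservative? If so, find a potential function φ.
Yes, F is conservative. φ = -2*x**2 + 3*z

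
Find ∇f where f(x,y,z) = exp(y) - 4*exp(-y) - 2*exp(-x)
(2*exp(-x), exp(y) + 4*exp(-y), 0)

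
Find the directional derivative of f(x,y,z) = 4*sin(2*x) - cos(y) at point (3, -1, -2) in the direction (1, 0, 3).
4*sqrt(10)*cos(6)/5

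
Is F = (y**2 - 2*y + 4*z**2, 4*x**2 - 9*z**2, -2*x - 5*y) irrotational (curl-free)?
No, ∇×F = (18*z - 5, 8*z + 2, 8*x - 2*y + 2)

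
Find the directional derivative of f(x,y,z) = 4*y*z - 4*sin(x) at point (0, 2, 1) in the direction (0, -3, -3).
-6*sqrt(2)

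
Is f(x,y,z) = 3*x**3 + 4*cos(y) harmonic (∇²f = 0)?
No, ∇²f = 18*x - 4*cos(y)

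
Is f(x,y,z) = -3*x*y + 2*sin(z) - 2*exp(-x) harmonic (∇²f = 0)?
No, ∇²f = -2*sin(z) - 2*exp(-x)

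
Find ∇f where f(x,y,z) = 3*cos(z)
(0, 0, -3*sin(z))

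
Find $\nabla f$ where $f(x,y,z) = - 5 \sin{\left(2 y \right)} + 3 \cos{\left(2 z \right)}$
(0, -10*cos(2*y), -6*sin(2*z))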